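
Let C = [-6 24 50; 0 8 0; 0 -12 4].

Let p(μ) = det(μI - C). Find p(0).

p(0) = det(0·I − C) = det(−C) = (−1)^3·det(C).
det(C) = -192, so p(0) = 192.

192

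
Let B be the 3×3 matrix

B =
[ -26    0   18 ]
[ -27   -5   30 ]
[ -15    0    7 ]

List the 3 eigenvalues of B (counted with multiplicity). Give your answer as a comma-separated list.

-11, -8, -5

Set up det(λI - B) = 0.
Expanding the 3×3 determinant: p(λ) = λ^3 + 24λ^2 + 183λ + 440.
Since p(-5) = 0, λ = -5 is a root.
Dividing by (λ + 5) leaves λ^2 + 19λ + 88.
The quadratic factors as (λ + 11)·(λ + 8).
Eigenvalues: -11, -8, -5.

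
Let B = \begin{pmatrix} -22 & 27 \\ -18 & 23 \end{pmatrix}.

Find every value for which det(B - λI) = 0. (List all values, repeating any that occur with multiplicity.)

-4, 5

det(B - sI) = (-22 - s)(23 - s) - (27)·(-18) = s^2 - s - 20.
This factors as (s + 4)·(s - 5) = 0.
Eigenvalues: -4, 5.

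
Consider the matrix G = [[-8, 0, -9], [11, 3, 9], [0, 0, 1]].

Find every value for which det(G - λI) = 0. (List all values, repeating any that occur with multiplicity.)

-8, 1, 3

The characteristic polynomial is p(r) = det(rI - G).
Cofactor expansion gives p(r) = r^3 + 4r^2 - 29r + 24.
Rational-root test: r = 1 gives p(1) = 0.
Factor out (r - 1): p(r) = (r - 1)·(r^2 + 5r - 24).
The quadratic factors as (r + 8)·(r - 3).
Eigenvalues: -8, 1, 3.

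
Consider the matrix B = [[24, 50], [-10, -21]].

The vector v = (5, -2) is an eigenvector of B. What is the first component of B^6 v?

20480

First find the eigenvalue: Bv = (20, -8) = 4·(5, -2), so λ = 4.
Then B^6 v = λ^6·v = 4^6·(5, -2) = 4096·(5, -2) = (20480, -8192).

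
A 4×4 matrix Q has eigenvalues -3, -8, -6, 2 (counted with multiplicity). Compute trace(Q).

-15

trace(Q) is the sum of the eigenvalues: (-3) + (-8) + (-6) + (2) = -15.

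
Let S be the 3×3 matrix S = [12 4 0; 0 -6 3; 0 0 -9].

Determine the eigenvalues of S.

S is upper triangular, so its eigenvalues are the diagonal entries.
Diagonal: 12, -6, -9.

-9, -6, 12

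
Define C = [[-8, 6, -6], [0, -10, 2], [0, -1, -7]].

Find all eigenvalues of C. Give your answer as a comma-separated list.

The characteristic polynomial is p(t) = det(tI - C).
Expanding the 3×3 determinant: p(t) = t^3 + 25t^2 + 208t + 576.
Since p(-8) = 0, t = -8 is a root.
Factor out (t + 8): p(t) = (t + 8)·(t^2 + 17t + 72).
The quadratic factors as (t + 9)·(t + 8).
Eigenvalues: -9, -8, -8.

-9, -8, -8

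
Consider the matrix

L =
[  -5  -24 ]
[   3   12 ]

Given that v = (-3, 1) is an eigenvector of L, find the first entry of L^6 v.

-2187

First find the eigenvalue: Lv = (-9, 3) = 3·(-3, 1), so λ = 3.
Then L^6 v = λ^6·v = 3^6·(-3, 1) = 729·(-3, 1) = (-2187, 729).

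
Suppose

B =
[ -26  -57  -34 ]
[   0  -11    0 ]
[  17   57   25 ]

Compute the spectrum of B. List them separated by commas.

-11, -9, 8

The characteristic polynomial is p(t) = det(tI - B).
Expanding along the first row, p(t) = t^3 + 12t^2 - 61t - 792.
Try t = -9: p(-9) = 0, so -9 is a root.
Factor out (t + 9): p(t) = (t + 9)·(t^2 + 3t - 88).
The quadratic factors as (t + 11)·(t - 8).
Eigenvalues: -11, -9, 8.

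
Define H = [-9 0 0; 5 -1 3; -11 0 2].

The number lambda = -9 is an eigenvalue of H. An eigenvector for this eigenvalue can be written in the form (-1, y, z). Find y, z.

1, -1

We need (H + 9I)v = 0.
H + 9I = [[0, 0, 0], [5, 8, 3], [-11, 0, 11]].
Row 1: (0)·-1 + (0)·y + (0)·z = 0
Row 2: (5)·-1 + (8)·y + (3)·z = 0
Row 3: (-11)·-1 + (0)·y + (11)·z = 0
Solving gives y = 1, z = -1.
Check: H·(-1, 1, -1) = (9, -9, 9) = -9·(-1, 1, -1).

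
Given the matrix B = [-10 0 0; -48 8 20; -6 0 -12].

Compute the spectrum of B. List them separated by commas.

-12, -10, 8

Compute the characteristic polynomial p(μ) = det(μI - B).
Expanding the 3×3 determinant: p(μ) = μ^3 + 14μ^2 - 56μ - 960.
Rational-root test: μ = 8 gives p(8) = 0.
Factor out (μ - 8): p(μ) = (μ - 8)·(μ^2 + 22μ + 120).
The quadratic factors as (μ + 12)·(μ + 10).
Eigenvalues: -12, -10, 8.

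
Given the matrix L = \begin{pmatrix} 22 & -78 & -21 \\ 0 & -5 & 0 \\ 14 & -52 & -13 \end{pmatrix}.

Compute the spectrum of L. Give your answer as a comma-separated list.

Compute the characteristic polynomial p(r) = det(rI - L).
Cofactor expansion gives p(r) = r^3 - 4r^2 - 37r + 40.
Try r = 1: p(1) = 0, so 1 is a root.
Dividing by (r - 1) leaves r^2 - 3r - 40.
The quadratic factors as (r + 5)·(r - 8).
Eigenvalues: -5, 1, 8.

-5, 1, 8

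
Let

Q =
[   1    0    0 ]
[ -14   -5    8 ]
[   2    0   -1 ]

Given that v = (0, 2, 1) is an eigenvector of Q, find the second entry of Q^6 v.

First find the eigenvalue: Qv = (0, -2, -1) = -1·(0, 2, 1), so λ = -1.
Then Q^6 v = λ^6·v = (-1)^6·(0, 2, 1) = 1·(0, 2, 1) = (0, 2, 1).

2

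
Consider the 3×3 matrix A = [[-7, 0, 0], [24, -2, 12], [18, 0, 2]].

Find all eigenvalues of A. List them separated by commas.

Set up det(rI - A) = 0.
Expanding along the first row, p(r) = r^3 + 7r^2 - 4r - 28.
Rational-root test: r = -2 gives p(-2) = 0.
Factor out (r + 2): p(r) = (r + 2)·(r^2 + 5r - 14).
The quadratic factors as (r + 7)·(r - 2).
Eigenvalues: -7, -2, 2.

-7, -2, 2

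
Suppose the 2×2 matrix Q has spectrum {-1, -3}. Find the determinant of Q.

det(Q) is the product of the eigenvalues: (-1) · (-3) = 3.

3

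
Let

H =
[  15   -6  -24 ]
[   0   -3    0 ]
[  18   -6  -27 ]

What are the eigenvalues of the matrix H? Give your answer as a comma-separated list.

Compute the characteristic polynomial p(λ) = det(λI - H).
Cofactor expansion gives p(λ) = λ^3 + 15λ^2 + 63λ + 81.
Try λ = -3: p(-3) = 0, so -3 is a root.
Factor out (λ + 3): p(λ) = (λ + 3)·(λ^2 + 12λ + 27).
The quadratic factors as (λ + 9)·(λ + 3).
Eigenvalues: -9, -3, -3.

-9, -3, -3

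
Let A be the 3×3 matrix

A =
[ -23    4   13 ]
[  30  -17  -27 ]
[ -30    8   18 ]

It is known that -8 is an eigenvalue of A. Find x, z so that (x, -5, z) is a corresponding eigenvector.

We need (A + 8I)v = 0.
A + 8I = [[-15, 4, 13], [30, -9, -27], [-30, 8, 26]].
Row 1: (-15)·x + (4)·-5 + (13)·z = 0
Row 2: (30)·x + (-9)·-5 + (-27)·z = 0
Row 3: (-30)·x + (8)·-5 + (26)·z = 0
Solving gives x = 3, z = 5.
Check: A·(3, -5, 5) = (-24, 40, -40) = -8·(3, -5, 5).

3, 5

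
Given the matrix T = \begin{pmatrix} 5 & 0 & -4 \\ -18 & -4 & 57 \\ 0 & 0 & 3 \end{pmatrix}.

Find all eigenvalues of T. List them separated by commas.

The characteristic polynomial is p(μ) = det(μI - T).
Cofactor expansion gives p(μ) = μ^3 - 4μ^2 - 17μ + 60.
Since p(3) = 0, μ = 3 is a root.
Factor out (μ - 3): p(μ) = (μ - 3)·(μ^2 - μ - 20).
The quadratic factors as (μ + 4)·(μ - 5).
Eigenvalues: -4, 3, 5.

-4, 3, 5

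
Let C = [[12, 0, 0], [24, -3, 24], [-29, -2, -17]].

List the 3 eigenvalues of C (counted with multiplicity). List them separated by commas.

-11, -9, 12

Set up det(rI - C) = 0.
Cofactor expansion gives p(r) = r^3 + 8r^2 - 141r - 1188.
Rational-root test: r = -11 gives p(-11) = 0.
Dividing by (r + 11) leaves r^2 - 3r - 108.
The quadratic factors as (r + 9)·(r - 12).
Eigenvalues: -11, -9, 12.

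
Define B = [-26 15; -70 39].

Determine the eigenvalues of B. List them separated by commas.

4, 9

det(B - tI) = (-26 - t)(39 - t) - (15)·(-70) = t^2 - 13t + 36.
This factors as (t - 4)·(t - 9) = 0.
Eigenvalues: 4, 9.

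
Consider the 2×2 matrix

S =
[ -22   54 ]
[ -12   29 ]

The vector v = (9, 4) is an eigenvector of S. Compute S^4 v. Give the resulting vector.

First find the eigenvalue: Sv = (18, 8) = 2·(9, 4), so λ = 2.
Then S^4 v = λ^4·v = 2^4·(9, 4) = 16·(9, 4) = (144, 64).

(144, 64)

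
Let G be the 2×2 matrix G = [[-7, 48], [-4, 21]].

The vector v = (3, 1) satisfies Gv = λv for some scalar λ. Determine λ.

Compute Gv: G·(3, 1) = (27, 9).
Since Gv = λv, compare component 1: 27 = λ·3, so λ = 9.

9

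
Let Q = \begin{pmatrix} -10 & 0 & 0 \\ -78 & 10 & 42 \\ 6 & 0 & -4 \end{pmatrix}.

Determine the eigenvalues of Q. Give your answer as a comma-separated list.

Set up det(λI - Q) = 0.
Expanding the 3×3 determinant: p(λ) = λ^3 + 4λ^2 - 100λ - 400.
Since p(-4) = 0, λ = -4 is a root.
Dividing by (λ + 4) leaves λ^2 - 100.
The quadratic factors as (λ + 10)·(λ - 10).
Eigenvalues: -10, -4, 10.

-10, -4, 10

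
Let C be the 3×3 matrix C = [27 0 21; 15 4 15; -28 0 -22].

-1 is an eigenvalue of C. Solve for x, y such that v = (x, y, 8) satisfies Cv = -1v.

We need (C + 1I)v = 0.
C + 1I = [[28, 0, 21], [15, 5, 15], [-28, 0, -21]].
Row 1: (28)·x + (0)·y + (21)·8 = 0
Row 2: (15)·x + (5)·y + (15)·8 = 0
Row 3: (-28)·x + (0)·y + (-21)·8 = 0
Solving gives x = -6, y = -6.
Check: C·(-6, -6, 8) = (6, 6, -8) = -1·(-6, -6, 8).

-6, -6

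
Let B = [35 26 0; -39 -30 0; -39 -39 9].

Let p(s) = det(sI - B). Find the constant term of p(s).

p(s) = s^3 - 14s^2 + 9s + 324.
The constant term is 324.

324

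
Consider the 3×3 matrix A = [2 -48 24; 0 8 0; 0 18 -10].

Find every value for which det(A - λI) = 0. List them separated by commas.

-10, 2, 8

The characteristic polynomial is p(λ) = det(λI - A).
Expanding the 3×3 determinant: p(λ) = λ^3 - 84λ + 160.
Since p(2) = 0, λ = 2 is a root.
Dividing by (λ - 2) leaves λ^2 + 2λ - 80.
The quadratic factors as (λ + 10)·(λ - 8).
Eigenvalues: -10, 2, 8.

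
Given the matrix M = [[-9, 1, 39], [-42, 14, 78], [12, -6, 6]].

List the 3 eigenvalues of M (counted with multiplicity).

Set up det(lambda·I - M) = 0.
Expanding the 3×3 determinant: p(lambda) = lambda^3 - 11·lambda^2 - 54·lambda + 504.
Try lambda = 6: p(6) = 0, so 6 is a root.
Dividing by (lambda - 6) leaves lambda^2 - 5·lambda - 84.
The quadratic factors as (lambda + 7)·(lambda - 12).
Eigenvalues: -7, 6, 12.

-7, 6, 12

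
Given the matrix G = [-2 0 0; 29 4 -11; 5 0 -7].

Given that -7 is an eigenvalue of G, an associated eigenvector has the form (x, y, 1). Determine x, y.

We need (G + 7I)v = 0.
G + 7I = [[5, 0, 0], [29, 11, -11], [5, 0, 0]].
Row 1: (5)·x + (0)·y + (0)·1 = 0
Row 2: (29)·x + (11)·y + (-11)·1 = 0
Row 3: (5)·x + (0)·y + (0)·1 = 0
Solving gives x = 0, y = 1.
Check: G·(0, 1, 1) = (0, -7, -7) = -7·(0, 1, 1).

0, 1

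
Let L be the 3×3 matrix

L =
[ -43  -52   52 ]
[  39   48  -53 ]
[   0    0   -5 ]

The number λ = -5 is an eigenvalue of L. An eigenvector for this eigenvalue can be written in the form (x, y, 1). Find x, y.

We need (L + 5I)v = 0.
L + 5I = [[-38, -52, 52], [39, 53, -53], [0, 0, 0]].
Row 1: (-38)·x + (-52)·y + (52)·1 = 0
Row 2: (39)·x + (53)·y + (-53)·1 = 0
Row 3: (0)·x + (0)·y + (0)·1 = 0
Solving gives x = 0, y = 1.
Check: L·(0, 1, 1) = (0, -5, -5) = -5·(0, 1, 1).

0, 1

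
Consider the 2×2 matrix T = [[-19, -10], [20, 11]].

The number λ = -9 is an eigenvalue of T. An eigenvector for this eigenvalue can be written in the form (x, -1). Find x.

1

We need (T + 9I)v = 0.
T + 9I = [[-10, -10], [20, 20]].
Row 1: (-10)·x + (-10)·-1 = 0
Row 2: (20)·x + (20)·-1 = 0
Solving gives x = 1.
Check: T·(1, -1) = (-9, 9) = -9·(1, -1).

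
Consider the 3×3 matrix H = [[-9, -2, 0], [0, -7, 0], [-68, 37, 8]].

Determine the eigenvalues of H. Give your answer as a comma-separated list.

Set up det(λI - H) = 0.
Expanding the 3×3 determinant: p(λ) = λ^3 + 8λ^2 - 65λ - 504.
Rational-root test: λ = 8 gives p(8) = 0.
Factor out (λ - 8): p(λ) = (λ - 8)·(λ^2 + 16λ + 63).
The quadratic factors as (λ + 9)·(λ + 7).
Eigenvalues: -9, -7, 8.

-9, -7, 8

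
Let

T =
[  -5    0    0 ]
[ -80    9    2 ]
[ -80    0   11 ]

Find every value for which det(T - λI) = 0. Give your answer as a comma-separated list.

The characteristic polynomial is p(λ) = det(λI - T).
Expanding along the first row, p(λ) = λ^3 - 15λ^2 - λ + 495.
Rational-root test: λ = -5 gives p(-5) = 0.
Dividing by (λ + 5) leaves λ^2 - 20λ + 99.
The quadratic factors as (λ - 9)·(λ - 11).
Eigenvalues: -5, 9, 11.

-5, 9, 11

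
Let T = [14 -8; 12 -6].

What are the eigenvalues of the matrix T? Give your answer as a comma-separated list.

det(T - λI) = (14 - λ)(-6 - λ) - (-8)·(12) = λ^2 - 8λ + 12.
This factors as (λ - 2)·(λ - 6) = 0.
Eigenvalues: 2, 6.

2, 6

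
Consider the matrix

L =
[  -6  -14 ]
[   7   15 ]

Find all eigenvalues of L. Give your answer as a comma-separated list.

det(L - rI) = (-6 - r)(15 - r) - (-14)·(7) = r^2 - 9r + 8.
This factors as (r - 1)·(r - 8) = 0.
Eigenvalues: 1, 8.

1, 8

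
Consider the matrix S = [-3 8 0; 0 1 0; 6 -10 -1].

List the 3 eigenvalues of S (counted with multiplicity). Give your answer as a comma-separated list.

-3, -1, 1

Set up det(λI - S) = 0.
Cofactor expansion gives p(λ) = λ^3 + 3λ^2 - λ - 3.
Since p(1) = 0, λ = 1 is a root.
Factor out (λ - 1): p(λ) = (λ - 1)·(λ^2 + 4λ + 3).
The quadratic factors as (λ + 3)·(λ + 1).
Eigenvalues: -3, -1, 1.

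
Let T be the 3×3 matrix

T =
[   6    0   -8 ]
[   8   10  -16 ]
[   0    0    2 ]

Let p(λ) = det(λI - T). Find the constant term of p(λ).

p(λ) = λ^3 - 18λ^2 + 92λ - 120.
The constant term is -120.

-120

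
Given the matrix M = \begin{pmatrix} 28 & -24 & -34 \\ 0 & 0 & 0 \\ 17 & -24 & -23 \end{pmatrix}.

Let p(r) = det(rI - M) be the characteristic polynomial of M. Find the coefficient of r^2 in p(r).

-5

The coefficient of r^2 of det(rI - M) is −trace(M).
trace(M) = (28) + (0) + (-23) = 5, so the coefficient is -5.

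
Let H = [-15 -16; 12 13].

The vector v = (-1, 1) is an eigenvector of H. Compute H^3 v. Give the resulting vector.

(-1, 1)

First find the eigenvalue: Hv = (-1, 1) = 1·(-1, 1), so λ = 1.
Then H^3 v = λ^3·v = 1^3·(-1, 1) = 1·(-1, 1) = (-1, 1).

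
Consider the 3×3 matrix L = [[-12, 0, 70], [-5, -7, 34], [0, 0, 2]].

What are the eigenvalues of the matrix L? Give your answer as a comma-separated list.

Compute the characteristic polynomial p(λ) = det(λI - L).
Expanding the 3×3 determinant: p(λ) = λ^3 + 17λ^2 + 46λ - 168.
Rational-root test: λ = -7 gives p(-7) = 0.
Factor out (λ + 7): p(λ) = (λ + 7)·(λ^2 + 10λ - 24).
The quadratic factors as (λ + 12)·(λ - 2).
Eigenvalues: -12, -7, 2.

-12, -7, 2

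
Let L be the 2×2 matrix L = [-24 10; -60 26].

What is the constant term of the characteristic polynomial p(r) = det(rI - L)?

-24

p(0) = det(0·I − L) = det(−L) = (−1)^2·det(L).
det(L) = -24, so p(0) = -24.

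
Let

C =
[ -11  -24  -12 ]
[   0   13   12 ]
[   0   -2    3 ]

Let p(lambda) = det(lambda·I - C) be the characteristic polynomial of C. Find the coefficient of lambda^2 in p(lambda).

-5

The coefficient of lambda^2 of det(lambda·I - C) is −trace(C).
trace(C) = (-11) + (13) + (3) = 5, so the coefficient is -5.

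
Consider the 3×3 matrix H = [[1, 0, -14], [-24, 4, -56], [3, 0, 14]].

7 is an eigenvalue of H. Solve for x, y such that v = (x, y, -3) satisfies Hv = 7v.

We need (H - 7I)v = 0.
H - 7I = [[-6, 0, -14], [-24, -3, -56], [3, 0, 7]].
Row 1: (-6)·x + (0)·y + (-14)·-3 = 0
Row 2: (-24)·x + (-3)·y + (-56)·-3 = 0
Row 3: (3)·x + (0)·y + (7)·-3 = 0
Solving gives x = 7, y = 0.
Check: H·(7, 0, -3) = (49, 0, -21) = 7·(7, 0, -3).

7, 0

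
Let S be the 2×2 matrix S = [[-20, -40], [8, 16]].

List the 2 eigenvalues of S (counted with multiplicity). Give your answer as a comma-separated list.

-4, 0

det(S - μI) = (-20 - μ)(16 - μ) - (-40)·(8) = μ^2 + 4μ.
This factors as (μ + 4)·μ = 0.
Eigenvalues: -4, 0.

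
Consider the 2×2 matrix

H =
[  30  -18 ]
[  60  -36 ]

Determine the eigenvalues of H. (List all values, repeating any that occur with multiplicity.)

-6, 0

det(H - λI) = (30 - λ)(-36 - λ) - (-18)·(60) = λ^2 + 6λ.
This factors as (λ + 6)·λ = 0.
Eigenvalues: -6, 0.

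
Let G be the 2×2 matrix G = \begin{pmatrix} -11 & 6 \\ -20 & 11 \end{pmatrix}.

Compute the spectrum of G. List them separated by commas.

-1, 1

det(G - λI) = (-11 - λ)(11 - λ) - (6)·(-20) = λ^2 - 1.
This factors as (λ + 1)·(λ - 1) = 0.
Eigenvalues: -1, 1.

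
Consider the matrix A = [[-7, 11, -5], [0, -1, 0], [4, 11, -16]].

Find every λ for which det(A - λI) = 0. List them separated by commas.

Set up det(λI - A) = 0.
Cofactor expansion gives p(λ) = λ^3 + 24λ^2 + 155λ + 132.
Rational-root test: λ = -1 gives p(-1) = 0.
Dividing by (λ + 1) leaves λ^2 + 23λ + 132.
The quadratic factors as (λ + 12)·(λ + 11).
Eigenvalues: -12, -11, -1.

-12, -11, -1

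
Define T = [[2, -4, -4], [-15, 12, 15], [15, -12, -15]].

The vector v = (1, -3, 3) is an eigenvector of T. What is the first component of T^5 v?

32

First find the eigenvalue: Tv = (2, -6, 6) = 2·(1, -3, 3), so λ = 2.
Then T^5 v = λ^5·v = 2^5·(1, -3, 3) = 32·(1, -3, 3) = (32, -96, 96).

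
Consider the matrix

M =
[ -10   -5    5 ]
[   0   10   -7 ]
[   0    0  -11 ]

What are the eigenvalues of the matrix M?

M is upper triangular, so its eigenvalues are the diagonal entries.
Diagonal: -10, 10, -11.

-11, -10, 10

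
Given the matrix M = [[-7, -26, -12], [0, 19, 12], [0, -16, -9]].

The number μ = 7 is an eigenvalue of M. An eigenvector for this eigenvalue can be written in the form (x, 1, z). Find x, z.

We need (M - 7I)v = 0.
M - 7I = [[-14, -26, -12], [0, 12, 12], [0, -16, -16]].
Row 1: (-14)·x + (-26)·1 + (-12)·z = 0
Row 2: (0)·x + (12)·1 + (12)·z = 0
Row 3: (0)·x + (-16)·1 + (-16)·z = 0
Solving gives x = -1, z = -1.
Check: M·(-1, 1, -1) = (-7, 7, -7) = 7·(-1, 1, -1).

-1, -1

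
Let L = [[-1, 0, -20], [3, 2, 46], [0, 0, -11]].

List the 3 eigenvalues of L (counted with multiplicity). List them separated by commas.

Compute the characteristic polynomial p(s) = det(sI - L).
Expanding along the first row, p(s) = s^3 + 10s^2 - 13s - 22.
Try s = -1: p(-1) = 0, so -1 is a root.
Factor out (s + 1): p(s) = (s + 1)·(s^2 + 9s - 22).
The quadratic factors as (s + 11)·(s - 2).
Eigenvalues: -11, -1, 2.

-11, -1, 2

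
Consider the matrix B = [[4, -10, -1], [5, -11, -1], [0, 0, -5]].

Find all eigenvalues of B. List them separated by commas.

Compute the characteristic polynomial p(λ) = det(λI - B).
Expanding along the first row, p(λ) = λ^3 + 12λ^2 + 41λ + 30.
Try λ = -6: p(-6) = 0, so -6 is a root.
Factor out (λ + 6): p(λ) = (λ + 6)·(λ^2 + 6λ + 5).
The quadratic factors as (λ + 5)·(λ + 1).
Eigenvalues: -6, -5, -1.

-6, -5, -1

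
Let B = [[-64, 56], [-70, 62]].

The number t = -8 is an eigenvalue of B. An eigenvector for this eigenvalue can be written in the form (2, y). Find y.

We need (B + 8I)v = 0.
B + 8I = [[-56, 56], [-70, 70]].
Row 1: (-56)·2 + (56)·y = 0
Row 2: (-70)·2 + (70)·y = 0
Solving gives y = 2.
Check: B·(2, 2) = (-16, -16) = -8·(2, 2).

2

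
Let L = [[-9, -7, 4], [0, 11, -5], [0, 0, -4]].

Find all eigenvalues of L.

-9, -4, 11

L is upper triangular, so its eigenvalues are the diagonal entries.
Diagonal: -9, 11, -4.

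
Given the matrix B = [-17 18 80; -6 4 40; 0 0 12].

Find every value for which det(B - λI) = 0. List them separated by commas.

-8, -5, 12

Compute the characteristic polynomial p(λ) = det(λI - B).
Expanding along the first row, p(λ) = λ^3 + λ^2 - 116λ - 480.
Try λ = -5: p(-5) = 0, so -5 is a root.
Factor out (λ + 5): p(λ) = (λ + 5)·(λ^2 - 4λ - 96).
The quadratic factors as (λ + 8)·(λ - 12).
Eigenvalues: -8, -5, 12.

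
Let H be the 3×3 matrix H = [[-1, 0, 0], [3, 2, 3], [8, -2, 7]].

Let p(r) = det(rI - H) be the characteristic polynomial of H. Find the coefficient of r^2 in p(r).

The coefficient of r^2 of det(rI - H) is −trace(H).
trace(H) = (-1) + (2) + (7) = 8, so the coefficient is -8.

-8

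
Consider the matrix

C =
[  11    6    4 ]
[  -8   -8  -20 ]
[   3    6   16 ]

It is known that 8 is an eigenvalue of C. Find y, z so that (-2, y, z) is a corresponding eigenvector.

We need (C - 8I)v = 0.
C - 8I = [[3, 6, 4], [-8, -16, -20], [3, 6, 8]].
Row 1: (3)·-2 + (6)·y + (4)·z = 0
Row 2: (-8)·-2 + (-16)·y + (-20)·z = 0
Row 3: (3)·-2 + (6)·y + (8)·z = 0
Solving gives y = 1, z = 0.
Check: C·(-2, 1, 0) = (-16, 8, 0) = 8·(-2, 1, 0).

1, 0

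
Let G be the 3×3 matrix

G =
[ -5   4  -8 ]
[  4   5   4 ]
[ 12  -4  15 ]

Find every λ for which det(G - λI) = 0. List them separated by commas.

Compute the characteristic polynomial p(r) = det(rI - G).
Expanding the 3×3 determinant: p(r) = r^3 - 15r^2 + 71r - 105.
Try r = 7: p(7) = 0, so 7 is a root.
Factor out (r - 7): p(r) = (r - 7)·(r^2 - 8r + 15).
The quadratic factors as (r - 3)·(r - 5).
Eigenvalues: 3, 5, 7.

3, 5, 7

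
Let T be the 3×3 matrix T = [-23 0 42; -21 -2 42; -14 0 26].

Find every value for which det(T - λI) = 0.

Compute the characteristic polynomial p(λ) = det(λI - T).
Expanding the 3×3 determinant: p(λ) = λ^3 - λ^2 - 16λ - 20.
Rational-root test: λ = -2 gives p(-2) = 0.
Factor out (λ + 2): p(λ) = (λ + 2)·(λ^2 - 3λ - 10).
The quadratic factors as (λ + 2)·(λ - 5).
Eigenvalues: -2, -2, 5.

-2, -2, 5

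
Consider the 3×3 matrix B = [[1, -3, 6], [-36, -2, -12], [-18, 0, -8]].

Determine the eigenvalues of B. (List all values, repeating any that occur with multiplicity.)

Compute the characteristic polynomial p(r) = det(rI - B).
Expanding the 3×3 determinant: p(r) = r^3 + 9r^2 + 6r - 16.
Rational-root test: r = -2 gives p(-2) = 0.
Factor out (r + 2): p(r) = (r + 2)·(r^2 + 7r - 8).
The quadratic factors as (r + 8)·(r - 1).
Eigenvalues: -8, -2, 1.

-8, -2, 1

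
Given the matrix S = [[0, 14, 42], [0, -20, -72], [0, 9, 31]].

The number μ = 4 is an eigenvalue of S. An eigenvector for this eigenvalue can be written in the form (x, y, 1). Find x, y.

We need (S - 4I)v = 0.
S - 4I = [[-4, 14, 42], [0, -24, -72], [0, 9, 27]].
Row 1: (-4)·x + (14)·y + (42)·1 = 0
Row 2: (0)·x + (-24)·y + (-72)·1 = 0
Row 3: (0)·x + (9)·y + (27)·1 = 0
Solving gives x = 0, y = -3.
Check: S·(0, -3, 1) = (0, -12, 4) = 4·(0, -3, 1).

0, -3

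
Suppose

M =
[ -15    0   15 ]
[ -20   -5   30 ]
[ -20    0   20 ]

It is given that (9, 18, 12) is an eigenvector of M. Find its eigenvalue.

5

Compute Mv: M·(9, 18, 12) = (45, 90, 60).
Since Mv = λv, compare component 1: 45 = λ·9, so λ = 5.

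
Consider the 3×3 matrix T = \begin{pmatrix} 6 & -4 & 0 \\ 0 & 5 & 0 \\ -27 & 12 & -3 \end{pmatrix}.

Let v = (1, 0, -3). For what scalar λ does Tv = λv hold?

Compute Tv: T·(1, 0, -3) = (6, 0, -18).
Since Tv = λv, compare component 1: 6 = λ·1, so λ = 6.

6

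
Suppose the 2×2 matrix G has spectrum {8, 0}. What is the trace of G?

8

trace(G) is the sum of the eigenvalues: (8) + (0) = 8.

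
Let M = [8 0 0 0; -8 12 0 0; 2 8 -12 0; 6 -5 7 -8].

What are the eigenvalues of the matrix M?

-12, -8, 8, 12

M is lower triangular, so its eigenvalues are the diagonal entries.
Diagonal: 8, 12, -12, -8.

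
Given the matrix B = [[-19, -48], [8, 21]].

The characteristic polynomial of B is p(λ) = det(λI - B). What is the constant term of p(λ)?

-15

p(λ) = λ^2 - 2λ - 15.
The constant term is -15.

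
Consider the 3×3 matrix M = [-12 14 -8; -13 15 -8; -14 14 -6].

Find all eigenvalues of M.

Compute the characteristic polynomial p(μ) = det(μI - M).
Expanding along the first row, p(μ) = μ^3 + 3μ^2 - 16μ + 12.
Try μ = 1: p(1) = 0, so 1 is a root.
Factor out (μ - 1): p(μ) = (μ - 1)·(μ^2 + 4μ - 12).
The quadratic factors as (μ + 6)·(μ - 2).
Eigenvalues: -6, 1, 2.

-6, 1, 2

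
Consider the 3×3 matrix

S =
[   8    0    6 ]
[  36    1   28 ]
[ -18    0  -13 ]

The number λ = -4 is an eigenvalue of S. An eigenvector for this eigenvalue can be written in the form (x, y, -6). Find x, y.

We need (S + 4I)v = 0.
S + 4I = [[12, 0, 6], [36, 5, 28], [-18, 0, -9]].
Row 1: (12)·x + (0)·y + (6)·-6 = 0
Row 2: (36)·x + (5)·y + (28)·-6 = 0
Row 3: (-18)·x + (0)·y + (-9)·-6 = 0
Solving gives x = 3, y = 12.
Check: S·(3, 12, -6) = (-12, -48, 24) = -4·(3, 12, -6).

3, 12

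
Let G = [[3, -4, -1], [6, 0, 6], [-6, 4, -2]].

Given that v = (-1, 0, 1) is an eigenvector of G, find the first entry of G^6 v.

-4096

First find the eigenvalue: Gv = (-4, 0, 4) = 4·(-1, 0, 1), so λ = 4.
Then G^6 v = λ^6·v = 4^6·(-1, 0, 1) = 4096·(-1, 0, 1) = (-4096, 0, 4096).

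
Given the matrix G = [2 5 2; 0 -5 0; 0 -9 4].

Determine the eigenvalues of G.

-5, 2, 4

Compute the characteristic polynomial p(μ) = det(μI - G).
Expanding along the first row, p(μ) = μ^3 - μ^2 - 22μ + 40.
Rational-root test: μ = 2 gives p(2) = 0.
Dividing by (μ - 2) leaves μ^2 + μ - 20.
The quadratic factors as (μ + 5)·(μ - 4).
Eigenvalues: -5, 2, 4.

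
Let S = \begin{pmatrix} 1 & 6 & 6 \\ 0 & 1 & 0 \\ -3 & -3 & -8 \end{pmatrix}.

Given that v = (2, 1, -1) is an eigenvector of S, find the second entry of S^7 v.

First find the eigenvalue: Sv = (2, 1, -1) = 1·(2, 1, -1), so λ = 1.
Then S^7 v = λ^7·v = 1^7·(2, 1, -1) = 1·(2, 1, -1) = (2, 1, -1).

1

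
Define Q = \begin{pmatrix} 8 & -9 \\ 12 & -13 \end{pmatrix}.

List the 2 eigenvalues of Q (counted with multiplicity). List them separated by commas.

-4, -1

det(Q - sI) = (8 - s)(-13 - s) - (-9)·(12) = s^2 + 5s + 4.
This factors as (s + 4)·(s + 1) = 0.
Eigenvalues: -4, -1.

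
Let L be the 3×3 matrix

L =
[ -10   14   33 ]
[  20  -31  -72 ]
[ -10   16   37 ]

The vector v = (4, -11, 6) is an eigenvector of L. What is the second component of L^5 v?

-11

First find the eigenvalue: Lv = (4, -11, 6) = 1·(4, -11, 6), so λ = 1.
Then L^5 v = λ^5·v = 1^5·(4, -11, 6) = 1·(4, -11, 6) = (4, -11, 6).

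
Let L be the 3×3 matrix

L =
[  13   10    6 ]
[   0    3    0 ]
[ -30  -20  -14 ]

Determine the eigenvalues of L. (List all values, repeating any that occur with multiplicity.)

-2, 1, 3

Set up det(sI - L) = 0.
Cofactor expansion gives p(s) = s^3 - 2s^2 - 5s + 6.
Since p(-2) = 0, s = -2 is a root.
Factor out (s + 2): p(s) = (s + 2)·(s^2 - 4s + 3).
The quadratic factors as (s - 1)·(s - 3).
Eigenvalues: -2, 1, 3.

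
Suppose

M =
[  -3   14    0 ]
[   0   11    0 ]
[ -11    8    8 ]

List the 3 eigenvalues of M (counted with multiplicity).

-3, 8, 11

Compute the characteristic polynomial p(lambda) = det(lambda·I - M).
Expanding the 3×3 determinant: p(lambda) = lambda^3 - 16·lambda^2 + 31·lambda + 264.
Rational-root test: lambda = -3 gives p(-3) = 0.
Dividing by (lambda + 3) leaves lambda^2 - 19·lambda + 88.
The quadratic factors as (lambda - 8)·(lambda - 11).
Eigenvalues: -3, 8, 11.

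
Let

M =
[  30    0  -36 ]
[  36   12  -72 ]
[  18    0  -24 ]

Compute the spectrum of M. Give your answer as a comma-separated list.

Compute the characteristic polynomial p(λ) = det(λI - M).
Cofactor expansion gives p(λ) = λ^3 - 18λ^2 + 864.
Since p(12) = 0, λ = 12 is a root.
Dividing by (λ - 12) leaves λ^2 - 6λ - 72.
The quadratic factors as (λ + 6)·(λ - 12).
Eigenvalues: -6, 12, 12.

-6, 12, 12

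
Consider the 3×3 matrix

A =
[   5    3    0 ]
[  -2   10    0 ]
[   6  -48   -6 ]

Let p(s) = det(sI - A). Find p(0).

336

p(0) = det(0·I − A) = det(−A) = (−1)^3·det(A).
det(A) = -336, so p(0) = 336.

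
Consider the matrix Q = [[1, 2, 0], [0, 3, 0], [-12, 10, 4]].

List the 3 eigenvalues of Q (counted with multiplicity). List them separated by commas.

Compute the characteristic polynomial p(λ) = det(λI - Q).
Cofactor expansion gives p(λ) = λ^3 - 8λ^2 + 19λ - 12.
Try λ = 1: p(1) = 0, so 1 is a root.
Factor out (λ - 1): p(λ) = (λ - 1)·(λ^2 - 7λ + 12).
The quadratic factors as (λ - 3)·(λ - 4).
Eigenvalues: 1, 3, 4.

1, 3, 4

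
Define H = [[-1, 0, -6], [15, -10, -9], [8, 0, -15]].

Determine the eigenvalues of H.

Compute the characteristic polynomial p(t) = det(tI - H).
Expanding the 3×3 determinant: p(t) = t^3 + 26t^2 + 223t + 630.
Since p(-7) = 0, t = -7 is a root.
Factor out (t + 7): p(t) = (t + 7)·(t^2 + 19t + 90).
The quadratic factors as (t + 10)·(t + 9).
Eigenvalues: -10, -9, -7.

-10, -9, -7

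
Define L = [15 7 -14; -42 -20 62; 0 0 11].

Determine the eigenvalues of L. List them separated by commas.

-6, 1, 11

Compute the characteristic polynomial p(λ) = det(λI - L).
Expanding the 3×3 determinant: p(λ) = λ^3 - 6λ^2 - 61λ + 66.
Rational-root test: λ = 1 gives p(1) = 0.
Dividing by (λ - 1) leaves λ^2 - 5λ - 66.
The quadratic factors as (λ + 6)·(λ - 11).
Eigenvalues: -6, 1, 11.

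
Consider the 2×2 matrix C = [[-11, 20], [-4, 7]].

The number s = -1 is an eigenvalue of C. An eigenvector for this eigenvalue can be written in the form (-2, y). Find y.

We need (C + 1I)v = 0.
C + 1I = [[-10, 20], [-4, 8]].
Row 1: (-10)·-2 + (20)·y = 0
Row 2: (-4)·-2 + (8)·y = 0
Solving gives y = -1.
Check: C·(-2, -1) = (2, 1) = -1·(-2, -1).

-1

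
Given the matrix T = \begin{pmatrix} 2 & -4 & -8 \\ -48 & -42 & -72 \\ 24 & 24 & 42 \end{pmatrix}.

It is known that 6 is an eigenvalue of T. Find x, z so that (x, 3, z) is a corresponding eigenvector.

We need (T - 6I)v = 0.
T - 6I = [[-4, -4, -8], [-48, -48, -72], [24, 24, 36]].
Row 1: (-4)·x + (-4)·3 + (-8)·z = 0
Row 2: (-48)·x + (-48)·3 + (-72)·z = 0
Row 3: (24)·x + (24)·3 + (36)·z = 0
Solving gives x = -3, z = 0.
Check: T·(-3, 3, 0) = (-18, 18, 0) = 6·(-3, 3, 0).

-3, 0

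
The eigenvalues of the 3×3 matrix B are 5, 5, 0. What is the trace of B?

10

trace(B) is the sum of the eigenvalues: (5) + (5) + (0) = 10.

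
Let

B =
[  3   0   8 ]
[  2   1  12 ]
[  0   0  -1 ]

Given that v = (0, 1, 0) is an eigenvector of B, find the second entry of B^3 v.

1

First find the eigenvalue: Bv = (0, 1, 0) = 1·(0, 1, 0), so λ = 1.
Then B^3 v = λ^3·v = 1^3·(0, 1, 0) = 1·(0, 1, 0) = (0, 1, 0).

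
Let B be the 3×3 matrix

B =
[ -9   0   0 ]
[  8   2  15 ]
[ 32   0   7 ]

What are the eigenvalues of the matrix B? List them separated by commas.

Compute the characteristic polynomial p(λ) = det(λI - B).
Expanding the 3×3 determinant: p(λ) = λ^3 - 67λ + 126.
Since p(7) = 0, λ = 7 is a root.
Dividing by (λ - 7) leaves λ^2 + 7λ - 18.
The quadratic factors as (λ + 9)·(λ - 2).
Eigenvalues: -9, 2, 7.

-9, 2, 7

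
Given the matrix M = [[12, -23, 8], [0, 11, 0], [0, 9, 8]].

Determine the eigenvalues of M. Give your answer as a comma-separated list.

8, 11, 12

The characteristic polynomial is p(μ) = det(μI - M).
Cofactor expansion gives p(μ) = μ^3 - 31μ^2 + 316μ - 1056.
Try μ = 12: p(12) = 0, so 12 is a root.
Factor out (μ - 12): p(μ) = (μ - 12)·(μ^2 - 19μ + 88).
The quadratic factors as (μ - 8)·(μ - 11).
Eigenvalues: 8, 11, 12.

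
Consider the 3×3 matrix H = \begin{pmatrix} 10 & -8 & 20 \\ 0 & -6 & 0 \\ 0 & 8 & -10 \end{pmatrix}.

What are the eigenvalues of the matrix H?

Compute the characteristic polynomial p(t) = det(tI - H).
Expanding along the first row, p(t) = t^3 + 6t^2 - 100t - 600.
Try t = 10: p(10) = 0, so 10 is a root.
Factor out (t - 10): p(t) = (t - 10)·(t^2 + 16t + 60).
The quadratic factors as (t + 10)·(t + 6).
Eigenvalues: -10, -6, 10.

-10, -6, 10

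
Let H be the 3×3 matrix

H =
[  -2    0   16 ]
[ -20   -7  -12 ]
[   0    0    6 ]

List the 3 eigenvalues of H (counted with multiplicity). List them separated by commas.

Set up det(tI - H) = 0.
Expanding the 3×3 determinant: p(t) = t^3 + 3t^2 - 40t - 84.
Try t = -2: p(-2) = 0, so -2 is a root.
Factor out (t + 2): p(t) = (t + 2)·(t^2 + t - 42).
The quadratic factors as (t + 7)·(t - 6).
Eigenvalues: -7, -2, 6.

-7, -2, 6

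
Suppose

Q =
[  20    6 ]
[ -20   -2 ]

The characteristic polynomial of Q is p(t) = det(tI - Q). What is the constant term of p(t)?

80

p(t) = t^2 - 18t + 80.
The constant term is 80.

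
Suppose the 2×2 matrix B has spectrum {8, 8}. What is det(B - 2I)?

36

If B has eigenvalues 8, 8, then B - 2I has eigenvalues 6, 6.
det(B - 2I) = (6) · (6) = 36.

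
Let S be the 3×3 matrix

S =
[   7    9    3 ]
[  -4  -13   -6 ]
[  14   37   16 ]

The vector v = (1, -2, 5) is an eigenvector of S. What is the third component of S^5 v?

First find the eigenvalue: Sv = (4, -8, 20) = 4·(1, -2, 5), so λ = 4.
Then S^5 v = λ^5·v = 4^5·(1, -2, 5) = 1024·(1, -2, 5) = (1024, -2048, 5120).

5120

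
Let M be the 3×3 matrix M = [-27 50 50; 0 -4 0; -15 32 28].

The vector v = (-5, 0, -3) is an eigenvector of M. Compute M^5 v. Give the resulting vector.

(-1215, 0, -729)

First find the eigenvalue: Mv = (-15, 0, -9) = 3·(-5, 0, -3), so λ = 3.
Then M^5 v = λ^5·v = 3^5·(-5, 0, -3) = 243·(-5, 0, -3) = (-1215, 0, -729).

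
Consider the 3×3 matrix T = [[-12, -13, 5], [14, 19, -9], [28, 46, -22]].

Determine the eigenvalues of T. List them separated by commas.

-6, -5, -4

The characteristic polynomial is p(λ) = det(λI - T).
Cofactor expansion gives p(λ) = λ^3 + 15λ^2 + 74λ + 120.
Rational-root test: λ = -6 gives p(-6) = 0.
Dividing by (λ + 6) leaves λ^2 + 9λ + 20.
The quadratic factors as (λ + 5)·(λ + 4).
Eigenvalues: -6, -5, -4.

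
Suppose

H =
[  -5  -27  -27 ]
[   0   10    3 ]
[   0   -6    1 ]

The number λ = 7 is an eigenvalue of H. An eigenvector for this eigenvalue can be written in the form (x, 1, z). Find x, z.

We need (H - 7I)v = 0.
H - 7I = [[-12, -27, -27], [0, 3, 3], [0, -6, -6]].
Row 1: (-12)·x + (-27)·1 + (-27)·z = 0
Row 2: (0)·x + (3)·1 + (3)·z = 0
Row 3: (0)·x + (-6)·1 + (-6)·z = 0
Solving gives x = 0, z = -1.
Check: H·(0, 1, -1) = (0, 7, -7) = 7·(0, 1, -1).

0, -1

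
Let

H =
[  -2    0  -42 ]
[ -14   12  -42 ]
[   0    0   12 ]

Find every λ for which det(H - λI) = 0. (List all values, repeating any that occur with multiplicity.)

The characteristic polynomial is p(λ) = det(λI - H).
Cofactor expansion gives p(λ) = λ^3 - 22λ^2 + 96λ + 288.
Rational-root test: λ = 12 gives p(12) = 0.
Factor out (λ - 12): p(λ) = (λ - 12)·(λ^2 - 10λ - 24).
The quadratic factors as (λ + 2)·(λ - 12).
Eigenvalues: -2, 12, 12.

-2, 12, 12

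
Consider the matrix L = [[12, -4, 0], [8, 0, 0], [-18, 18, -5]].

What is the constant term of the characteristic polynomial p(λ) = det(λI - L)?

p(0) = det(0·I − L) = det(−L) = (−1)^3·det(L).
det(L) = -160, so p(0) = 160.

160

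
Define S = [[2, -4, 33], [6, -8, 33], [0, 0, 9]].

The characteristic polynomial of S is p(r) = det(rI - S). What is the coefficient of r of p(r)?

p(r) = r^3 - 3r^2 - 46r - 72.
The coefficient of r is -46.

-46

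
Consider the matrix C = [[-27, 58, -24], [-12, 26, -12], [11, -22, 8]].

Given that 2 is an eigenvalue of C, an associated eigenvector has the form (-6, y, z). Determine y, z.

We need (C - 2I)v = 0.
C - 2I = [[-29, 58, -24], [-12, 24, -12], [11, -22, 6]].
Row 1: (-29)·-6 + (58)·y + (-24)·z = 0
Row 2: (-12)·-6 + (24)·y + (-12)·z = 0
Row 3: (11)·-6 + (-22)·y + (6)·z = 0
Solving gives y = -3, z = 0.
Check: C·(-6, -3, 0) = (-12, -6, 0) = 2·(-6, -3, 0).

-3, 0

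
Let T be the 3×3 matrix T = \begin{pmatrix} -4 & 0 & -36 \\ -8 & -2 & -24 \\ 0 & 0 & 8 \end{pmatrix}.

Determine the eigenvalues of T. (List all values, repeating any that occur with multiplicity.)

-4, -2, 8

The characteristic polynomial is p(s) = det(sI - T).
Expanding along the first row, p(s) = s^3 - 2s^2 - 40s - 64.
Try s = -2: p(-2) = 0, so -2 is a root.
Dividing by (s + 2) leaves s^2 - 4s - 32.
The quadratic factors as (s + 4)·(s - 8).
Eigenvalues: -4, -2, 8.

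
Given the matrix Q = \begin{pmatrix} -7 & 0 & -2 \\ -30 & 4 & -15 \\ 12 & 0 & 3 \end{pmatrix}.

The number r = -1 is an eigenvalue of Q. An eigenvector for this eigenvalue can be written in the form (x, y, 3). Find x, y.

We need (Q + 1I)v = 0.
Q + 1I = [[-6, 0, -2], [-30, 5, -15], [12, 0, 4]].
Row 1: (-6)·x + (0)·y + (-2)·3 = 0
Row 2: (-30)·x + (5)·y + (-15)·3 = 0
Row 3: (12)·x + (0)·y + (4)·3 = 0
Solving gives x = -1, y = 3.
Check: Q·(-1, 3, 3) = (1, -3, -3) = -1·(-1, 3, 3).

-1, 3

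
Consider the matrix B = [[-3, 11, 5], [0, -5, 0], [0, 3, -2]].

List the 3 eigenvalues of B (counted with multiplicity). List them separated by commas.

The characteristic polynomial is p(λ) = det(λI - B).
Expanding along the first row, p(λ) = λ^3 + 10λ^2 + 31λ + 30.
Rational-root test: λ = -3 gives p(-3) = 0.
Factor out (λ + 3): p(λ) = (λ + 3)·(λ^2 + 7λ + 10).
The quadratic factors as (λ + 5)·(λ + 2).
Eigenvalues: -5, -3, -2.

-5, -3, -2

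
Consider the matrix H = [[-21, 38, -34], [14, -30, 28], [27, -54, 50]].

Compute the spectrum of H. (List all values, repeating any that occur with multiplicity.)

Set up det(sI - H) = 0.
Expanding the 3×3 determinant: p(s) = s^3 + s^2 - 22s - 40.
Rational-root test: s = -2 gives p(-2) = 0.
Dividing by (s + 2) leaves s^2 - s - 20.
The quadratic factors as (s + 4)·(s - 5).
Eigenvalues: -4, -2, 5.

-4, -2, 5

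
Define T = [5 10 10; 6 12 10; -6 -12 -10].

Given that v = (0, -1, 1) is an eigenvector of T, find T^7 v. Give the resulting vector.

(0, -128, 128)

First find the eigenvalue: Tv = (0, -2, 2) = 2·(0, -1, 1), so λ = 2.
Then T^7 v = λ^7·v = 2^7·(0, -1, 1) = 128·(0, -1, 1) = (0, -128, 128).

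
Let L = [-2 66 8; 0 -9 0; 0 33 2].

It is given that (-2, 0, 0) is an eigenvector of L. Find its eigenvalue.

Compute Lv: L·(-2, 0, 0) = (4, 0, 0).
Since Lv = λv, compare component 1: 4 = λ·-2, so λ = -2.

-2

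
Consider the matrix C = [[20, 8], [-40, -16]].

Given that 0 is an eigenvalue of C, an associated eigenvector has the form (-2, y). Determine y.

5

We need (C)v = 0.
C = [[20, 8], [-40, -16]].
Row 1: (20)·-2 + (8)·y = 0
Row 2: (-40)·-2 + (-16)·y = 0
Solving gives y = 5.
Check: C·(-2, 5) = (0, 0) = 0·(-2, 5).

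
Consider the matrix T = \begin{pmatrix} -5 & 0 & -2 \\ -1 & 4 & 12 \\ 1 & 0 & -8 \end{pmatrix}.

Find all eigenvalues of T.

Compute the characteristic polynomial p(λ) = det(λI - T).
Expanding the 3×3 determinant: p(λ) = λ^3 + 9λ^2 - 10λ - 168.
Since p(-6) = 0, λ = -6 is a root.
Factor out (λ + 6): p(λ) = (λ + 6)·(λ^2 + 3λ - 28).
The quadratic factors as (λ + 7)·(λ - 4).
Eigenvalues: -7, -6, 4.

-7, -6, 4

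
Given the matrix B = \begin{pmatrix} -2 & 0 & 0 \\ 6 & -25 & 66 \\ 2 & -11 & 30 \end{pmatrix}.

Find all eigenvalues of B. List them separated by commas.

-3, -2, 8

The characteristic polynomial is p(lambda) = det(lambda·I - B).
Expanding the 3×3 determinant: p(lambda) = lambda^3 - 3·lambda^2 - 34·lambda - 48.
Try lambda = -3: p(-3) = 0, so -3 is a root.
Factor out (lambda + 3): p(lambda) = (lambda + 3)·(lambda^2 - 6·lambda - 16).
The quadratic factors as (lambda + 2)·(lambda - 8).
Eigenvalues: -3, -2, 8.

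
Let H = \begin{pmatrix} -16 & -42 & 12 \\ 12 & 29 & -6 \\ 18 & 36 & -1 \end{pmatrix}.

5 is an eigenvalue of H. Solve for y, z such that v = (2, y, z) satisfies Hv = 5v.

-1, 0

We need (H - 5I)v = 0.
H - 5I = [[-21, -42, 12], [12, 24, -6], [18, 36, -6]].
Row 1: (-21)·2 + (-42)·y + (12)·z = 0
Row 2: (12)·2 + (24)·y + (-6)·z = 0
Row 3: (18)·2 + (36)·y + (-6)·z = 0
Solving gives y = -1, z = 0.
Check: H·(2, -1, 0) = (10, -5, 0) = 5·(2, -1, 0).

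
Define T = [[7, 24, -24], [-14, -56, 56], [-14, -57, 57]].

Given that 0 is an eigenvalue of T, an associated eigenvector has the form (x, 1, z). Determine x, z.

0, 1

We need (T)v = 0.
T = [[7, 24, -24], [-14, -56, 56], [-14, -57, 57]].
Row 1: (7)·x + (24)·1 + (-24)·z = 0
Row 2: (-14)·x + (-56)·1 + (56)·z = 0
Row 3: (-14)·x + (-57)·1 + (57)·z = 0
Solving gives x = 0, z = 1.
Check: T·(0, 1, 1) = (0, 0, 0) = 0·(0, 1, 1).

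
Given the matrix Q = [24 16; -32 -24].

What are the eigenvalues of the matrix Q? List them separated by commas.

-8, 8

det(Q - sI) = (24 - s)(-24 - s) - (16)·(-32) = s^2 - 64.
This factors as (s + 8)·(s - 8) = 0.
Eigenvalues: -8, 8.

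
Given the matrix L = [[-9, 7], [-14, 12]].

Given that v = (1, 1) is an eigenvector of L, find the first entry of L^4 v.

First find the eigenvalue: Lv = (-2, -2) = -2·(1, 1), so λ = -2.
Then L^4 v = λ^4·v = (-2)^4·(1, 1) = 16·(1, 1) = (16, 16).

16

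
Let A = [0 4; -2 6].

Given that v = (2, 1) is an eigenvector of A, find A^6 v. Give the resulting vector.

(128, 64)

First find the eigenvalue: Av = (4, 2) = 2·(2, 1), so λ = 2.
Then A^6 v = λ^6·v = 2^6·(2, 1) = 64·(2, 1) = (128, 64).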